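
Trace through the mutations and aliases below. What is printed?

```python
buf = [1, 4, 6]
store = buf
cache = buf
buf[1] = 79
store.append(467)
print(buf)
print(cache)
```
[1, 79, 6, 467]
[1, 79, 6, 467]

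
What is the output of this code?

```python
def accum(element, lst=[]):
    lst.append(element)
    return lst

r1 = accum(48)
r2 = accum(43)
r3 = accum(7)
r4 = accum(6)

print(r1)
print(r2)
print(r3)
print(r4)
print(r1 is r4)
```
[48, 43, 7, 6]
[48, 43, 7, 6]
[48, 43, 7, 6]
[48, 43, 7, 6]
True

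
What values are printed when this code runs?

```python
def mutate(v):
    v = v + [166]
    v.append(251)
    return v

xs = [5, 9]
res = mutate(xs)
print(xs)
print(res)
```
[5, 9]
[5, 9, 166, 251]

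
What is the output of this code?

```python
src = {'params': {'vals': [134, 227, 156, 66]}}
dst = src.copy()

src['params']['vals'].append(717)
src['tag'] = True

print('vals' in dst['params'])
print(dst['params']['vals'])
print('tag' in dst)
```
True
[134, 227, 156, 66, 717]
False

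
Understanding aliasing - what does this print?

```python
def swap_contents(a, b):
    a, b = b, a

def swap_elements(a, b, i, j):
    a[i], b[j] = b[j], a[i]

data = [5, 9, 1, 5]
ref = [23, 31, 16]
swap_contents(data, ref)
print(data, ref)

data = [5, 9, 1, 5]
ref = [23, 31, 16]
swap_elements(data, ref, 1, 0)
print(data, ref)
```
[5, 9, 1, 5] [23, 31, 16]
[5, 23, 1, 5] [9, 31, 16]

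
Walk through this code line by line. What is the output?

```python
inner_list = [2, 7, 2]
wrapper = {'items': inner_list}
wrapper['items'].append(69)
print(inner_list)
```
[2, 7, 2, 69]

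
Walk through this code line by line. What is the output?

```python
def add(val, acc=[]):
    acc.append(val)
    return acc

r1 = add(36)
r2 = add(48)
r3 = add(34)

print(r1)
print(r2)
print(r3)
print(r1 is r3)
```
[36, 48, 34]
[36, 48, 34]
[36, 48, 34]
True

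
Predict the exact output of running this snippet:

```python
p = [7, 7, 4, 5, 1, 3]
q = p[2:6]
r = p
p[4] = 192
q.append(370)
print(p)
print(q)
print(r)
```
[7, 7, 4, 5, 192, 3]
[4, 5, 1, 3, 370]
[7, 7, 4, 5, 192, 3]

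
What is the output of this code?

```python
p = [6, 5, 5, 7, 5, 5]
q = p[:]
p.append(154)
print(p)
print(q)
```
[6, 5, 5, 7, 5, 5, 154]
[6, 5, 5, 7, 5, 5]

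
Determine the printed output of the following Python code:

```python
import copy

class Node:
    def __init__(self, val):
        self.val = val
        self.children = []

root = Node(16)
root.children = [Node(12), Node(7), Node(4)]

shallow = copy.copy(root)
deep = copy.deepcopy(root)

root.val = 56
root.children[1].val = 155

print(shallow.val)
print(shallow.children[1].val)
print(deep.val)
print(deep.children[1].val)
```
16
155
16
7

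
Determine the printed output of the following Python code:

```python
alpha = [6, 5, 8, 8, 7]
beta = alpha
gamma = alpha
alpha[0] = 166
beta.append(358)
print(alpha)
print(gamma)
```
[166, 5, 8, 8, 7, 358]
[166, 5, 8, 8, 7, 358]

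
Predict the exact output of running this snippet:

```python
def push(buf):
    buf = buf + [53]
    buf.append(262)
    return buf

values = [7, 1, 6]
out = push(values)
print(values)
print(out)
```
[7, 1, 6]
[7, 1, 6, 53, 262]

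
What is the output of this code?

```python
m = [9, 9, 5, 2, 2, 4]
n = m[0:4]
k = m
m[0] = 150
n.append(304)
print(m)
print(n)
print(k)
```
[150, 9, 5, 2, 2, 4]
[9, 9, 5, 2, 304]
[150, 9, 5, 2, 2, 4]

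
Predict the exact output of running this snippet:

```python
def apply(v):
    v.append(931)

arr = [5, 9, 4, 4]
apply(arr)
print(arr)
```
[5, 9, 4, 4, 931]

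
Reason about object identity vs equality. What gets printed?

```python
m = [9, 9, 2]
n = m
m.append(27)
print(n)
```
[9, 9, 2, 27]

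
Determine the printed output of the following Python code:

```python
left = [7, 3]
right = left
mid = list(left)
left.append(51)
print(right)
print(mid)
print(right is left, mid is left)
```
[7, 3, 51]
[7, 3]
True False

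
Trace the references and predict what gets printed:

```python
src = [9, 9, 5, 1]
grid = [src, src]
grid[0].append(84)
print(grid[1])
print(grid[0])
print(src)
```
[9, 9, 5, 1, 84]
[9, 9, 5, 1, 84]
[9, 9, 5, 1, 84]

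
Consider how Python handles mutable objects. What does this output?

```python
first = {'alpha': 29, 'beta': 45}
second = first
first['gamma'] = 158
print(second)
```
{'alpha': 29, 'beta': 45, 'gamma': 158}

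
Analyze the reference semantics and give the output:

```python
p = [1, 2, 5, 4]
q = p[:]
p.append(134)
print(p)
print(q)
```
[1, 2, 5, 4, 134]
[1, 2, 5, 4]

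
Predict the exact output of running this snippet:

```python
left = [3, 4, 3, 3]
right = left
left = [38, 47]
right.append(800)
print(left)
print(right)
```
[38, 47]
[3, 4, 3, 3, 800]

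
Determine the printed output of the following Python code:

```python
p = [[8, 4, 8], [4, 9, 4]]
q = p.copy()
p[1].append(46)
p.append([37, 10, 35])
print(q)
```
[[8, 4, 8], [4, 9, 4, 46]]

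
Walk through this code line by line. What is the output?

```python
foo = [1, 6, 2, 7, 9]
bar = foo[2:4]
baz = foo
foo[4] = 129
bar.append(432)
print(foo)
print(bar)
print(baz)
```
[1, 6, 2, 7, 129]
[2, 7, 432]
[1, 6, 2, 7, 129]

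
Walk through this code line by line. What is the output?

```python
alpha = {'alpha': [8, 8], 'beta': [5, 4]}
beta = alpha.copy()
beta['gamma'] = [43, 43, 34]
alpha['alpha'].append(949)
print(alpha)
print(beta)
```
{'alpha': [8, 8, 949], 'beta': [5, 4]}
{'alpha': [8, 8, 949], 'beta': [5, 4], 'gamma': [43, 43, 34]}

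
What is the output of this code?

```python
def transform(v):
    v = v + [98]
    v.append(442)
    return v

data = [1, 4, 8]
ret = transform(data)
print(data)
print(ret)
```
[1, 4, 8]
[1, 4, 8, 98, 442]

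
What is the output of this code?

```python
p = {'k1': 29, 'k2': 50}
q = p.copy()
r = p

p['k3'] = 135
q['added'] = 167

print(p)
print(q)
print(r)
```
{'k1': 29, 'k2': 50, 'k3': 135}
{'k1': 29, 'k2': 50, 'added': 167}
{'k1': 29, 'k2': 50, 'k3': 135}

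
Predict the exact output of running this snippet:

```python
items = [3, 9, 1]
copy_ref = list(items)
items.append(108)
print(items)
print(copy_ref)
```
[3, 9, 1, 108]
[3, 9, 1]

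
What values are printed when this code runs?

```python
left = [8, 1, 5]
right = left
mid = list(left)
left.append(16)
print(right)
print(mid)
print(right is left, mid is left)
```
[8, 1, 5, 16]
[8, 1, 5]
True False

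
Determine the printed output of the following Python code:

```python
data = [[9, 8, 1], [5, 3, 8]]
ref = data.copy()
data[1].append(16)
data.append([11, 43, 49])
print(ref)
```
[[9, 8, 1], [5, 3, 8, 16]]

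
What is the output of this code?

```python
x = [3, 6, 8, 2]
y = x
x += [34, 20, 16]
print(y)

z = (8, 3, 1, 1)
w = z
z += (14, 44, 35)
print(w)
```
[3, 6, 8, 2, 34, 20, 16]
(8, 3, 1, 1)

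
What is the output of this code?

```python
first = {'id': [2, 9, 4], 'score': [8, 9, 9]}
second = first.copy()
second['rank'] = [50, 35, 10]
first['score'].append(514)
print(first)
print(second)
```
{'id': [2, 9, 4], 'score': [8, 9, 9, 514]}
{'id': [2, 9, 4], 'score': [8, 9, 9, 514], 'rank': [50, 35, 10]}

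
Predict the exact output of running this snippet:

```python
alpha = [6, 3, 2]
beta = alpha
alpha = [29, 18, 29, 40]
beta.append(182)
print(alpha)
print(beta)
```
[29, 18, 29, 40]
[6, 3, 2, 182]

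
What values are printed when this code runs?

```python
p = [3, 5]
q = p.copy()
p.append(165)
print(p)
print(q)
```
[3, 5, 165]
[3, 5]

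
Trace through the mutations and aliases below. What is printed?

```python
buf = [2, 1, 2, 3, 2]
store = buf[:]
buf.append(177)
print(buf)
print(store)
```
[2, 1, 2, 3, 2, 177]
[2, 1, 2, 3, 2]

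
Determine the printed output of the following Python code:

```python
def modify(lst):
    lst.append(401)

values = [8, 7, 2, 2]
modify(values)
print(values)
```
[8, 7, 2, 2, 401]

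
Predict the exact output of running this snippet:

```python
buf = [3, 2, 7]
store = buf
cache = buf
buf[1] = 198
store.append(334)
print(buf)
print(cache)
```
[3, 198, 7, 334]
[3, 198, 7, 334]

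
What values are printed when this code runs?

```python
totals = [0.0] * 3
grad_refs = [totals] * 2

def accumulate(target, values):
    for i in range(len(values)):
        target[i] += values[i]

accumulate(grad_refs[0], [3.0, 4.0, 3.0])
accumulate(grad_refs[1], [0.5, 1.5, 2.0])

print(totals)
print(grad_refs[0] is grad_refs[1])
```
[3.5, 5.5, 5.0]
True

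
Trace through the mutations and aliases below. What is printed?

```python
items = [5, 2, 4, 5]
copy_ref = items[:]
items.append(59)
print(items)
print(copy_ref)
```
[5, 2, 4, 5, 59]
[5, 2, 4, 5]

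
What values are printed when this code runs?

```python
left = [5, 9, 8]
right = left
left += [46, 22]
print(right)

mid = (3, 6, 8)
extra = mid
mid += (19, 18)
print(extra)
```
[5, 9, 8, 46, 22]
(3, 6, 8)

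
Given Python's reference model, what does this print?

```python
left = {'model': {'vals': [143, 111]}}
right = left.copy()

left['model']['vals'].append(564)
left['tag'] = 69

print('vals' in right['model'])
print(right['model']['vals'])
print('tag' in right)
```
True
[143, 111, 564]
False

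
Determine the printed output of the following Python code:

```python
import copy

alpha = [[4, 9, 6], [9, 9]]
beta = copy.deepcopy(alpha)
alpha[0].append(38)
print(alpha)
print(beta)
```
[[4, 9, 6, 38], [9, 9]]
[[4, 9, 6], [9, 9]]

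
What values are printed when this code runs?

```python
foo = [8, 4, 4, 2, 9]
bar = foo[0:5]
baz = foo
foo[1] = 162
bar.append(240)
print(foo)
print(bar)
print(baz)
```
[8, 162, 4, 2, 9]
[8, 4, 4, 2, 9, 240]
[8, 162, 4, 2, 9]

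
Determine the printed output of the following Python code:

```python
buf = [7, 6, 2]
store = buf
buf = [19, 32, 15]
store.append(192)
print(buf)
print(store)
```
[19, 32, 15]
[7, 6, 2, 192]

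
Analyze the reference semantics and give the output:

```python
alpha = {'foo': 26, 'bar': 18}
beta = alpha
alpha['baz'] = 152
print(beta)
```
{'foo': 26, 'bar': 18, 'baz': 152}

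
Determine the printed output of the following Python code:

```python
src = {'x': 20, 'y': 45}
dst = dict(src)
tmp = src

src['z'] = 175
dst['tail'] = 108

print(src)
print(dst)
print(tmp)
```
{'x': 20, 'y': 45, 'z': 175}
{'x': 20, 'y': 45, 'tail': 108}
{'x': 20, 'y': 45, 'z': 175}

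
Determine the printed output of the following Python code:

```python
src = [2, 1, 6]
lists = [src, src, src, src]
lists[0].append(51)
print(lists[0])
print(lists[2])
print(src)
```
[2, 1, 6, 51]
[2, 1, 6, 51]
[2, 1, 6, 51]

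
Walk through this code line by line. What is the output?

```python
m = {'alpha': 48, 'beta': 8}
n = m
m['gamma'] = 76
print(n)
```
{'alpha': 48, 'beta': 8, 'gamma': 76}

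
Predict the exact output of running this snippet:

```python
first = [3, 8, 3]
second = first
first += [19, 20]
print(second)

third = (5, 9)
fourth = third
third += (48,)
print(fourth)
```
[3, 8, 3, 19, 20]
(5, 9)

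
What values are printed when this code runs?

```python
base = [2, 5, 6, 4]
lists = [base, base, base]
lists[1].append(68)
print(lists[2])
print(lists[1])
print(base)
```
[2, 5, 6, 4, 68]
[2, 5, 6, 4, 68]
[2, 5, 6, 4, 68]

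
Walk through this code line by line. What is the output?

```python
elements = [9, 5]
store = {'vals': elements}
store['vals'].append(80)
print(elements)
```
[9, 5, 80]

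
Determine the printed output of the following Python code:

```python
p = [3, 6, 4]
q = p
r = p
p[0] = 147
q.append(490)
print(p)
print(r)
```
[147, 6, 4, 490]
[147, 6, 4, 490]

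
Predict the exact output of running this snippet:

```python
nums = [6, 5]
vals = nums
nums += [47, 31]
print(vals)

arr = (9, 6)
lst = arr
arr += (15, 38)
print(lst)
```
[6, 5, 47, 31]
(9, 6)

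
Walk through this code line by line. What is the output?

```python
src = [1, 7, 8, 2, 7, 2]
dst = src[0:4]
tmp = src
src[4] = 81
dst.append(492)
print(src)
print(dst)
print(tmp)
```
[1, 7, 8, 2, 81, 2]
[1, 7, 8, 2, 492]
[1, 7, 8, 2, 81, 2]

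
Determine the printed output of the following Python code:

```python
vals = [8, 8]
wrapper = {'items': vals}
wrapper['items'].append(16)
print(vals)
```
[8, 8, 16]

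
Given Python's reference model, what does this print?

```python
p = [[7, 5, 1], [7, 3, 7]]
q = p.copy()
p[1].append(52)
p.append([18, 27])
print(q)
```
[[7, 5, 1], [7, 3, 7, 52]]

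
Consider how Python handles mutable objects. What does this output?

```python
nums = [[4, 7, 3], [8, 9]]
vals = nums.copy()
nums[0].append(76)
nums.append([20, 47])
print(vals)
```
[[4, 7, 3, 76], [8, 9]]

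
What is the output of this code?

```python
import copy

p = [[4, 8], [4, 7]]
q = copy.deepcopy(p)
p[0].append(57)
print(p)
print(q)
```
[[4, 8, 57], [4, 7]]
[[4, 8], [4, 7]]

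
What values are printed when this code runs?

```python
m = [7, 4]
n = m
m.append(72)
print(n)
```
[7, 4, 72]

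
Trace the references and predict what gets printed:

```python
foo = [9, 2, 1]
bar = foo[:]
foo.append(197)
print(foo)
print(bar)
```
[9, 2, 1, 197]
[9, 2, 1]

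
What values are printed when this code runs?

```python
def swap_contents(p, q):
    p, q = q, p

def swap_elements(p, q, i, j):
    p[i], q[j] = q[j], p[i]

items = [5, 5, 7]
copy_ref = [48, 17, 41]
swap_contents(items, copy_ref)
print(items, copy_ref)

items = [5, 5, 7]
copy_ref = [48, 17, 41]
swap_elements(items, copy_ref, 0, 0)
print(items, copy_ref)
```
[5, 5, 7] [48, 17, 41]
[48, 5, 7] [5, 17, 41]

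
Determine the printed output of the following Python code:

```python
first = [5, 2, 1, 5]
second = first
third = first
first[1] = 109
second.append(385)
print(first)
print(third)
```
[5, 109, 1, 5, 385]
[5, 109, 1, 5, 385]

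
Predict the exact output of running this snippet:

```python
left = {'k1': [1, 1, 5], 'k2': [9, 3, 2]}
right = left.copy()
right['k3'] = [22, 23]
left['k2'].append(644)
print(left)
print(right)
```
{'k1': [1, 1, 5], 'k2': [9, 3, 2, 644]}
{'k1': [1, 1, 5], 'k2': [9, 3, 2, 644], 'k3': [22, 23]}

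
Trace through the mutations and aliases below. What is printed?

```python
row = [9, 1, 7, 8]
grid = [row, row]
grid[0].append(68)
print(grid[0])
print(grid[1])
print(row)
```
[9, 1, 7, 8, 68]
[9, 1, 7, 8, 68]
[9, 1, 7, 8, 68]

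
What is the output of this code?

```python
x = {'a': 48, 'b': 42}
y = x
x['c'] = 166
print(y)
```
{'a': 48, 'b': 42, 'c': 166}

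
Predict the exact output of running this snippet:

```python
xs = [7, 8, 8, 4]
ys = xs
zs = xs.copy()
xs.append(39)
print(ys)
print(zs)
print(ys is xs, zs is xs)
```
[7, 8, 8, 4, 39]
[7, 8, 8, 4]
True False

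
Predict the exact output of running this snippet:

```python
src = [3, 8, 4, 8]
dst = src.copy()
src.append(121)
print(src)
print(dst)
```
[3, 8, 4, 8, 121]
[3, 8, 4, 8]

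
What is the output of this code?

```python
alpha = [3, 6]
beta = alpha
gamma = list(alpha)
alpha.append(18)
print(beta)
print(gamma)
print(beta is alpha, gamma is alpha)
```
[3, 6, 18]
[3, 6]
True False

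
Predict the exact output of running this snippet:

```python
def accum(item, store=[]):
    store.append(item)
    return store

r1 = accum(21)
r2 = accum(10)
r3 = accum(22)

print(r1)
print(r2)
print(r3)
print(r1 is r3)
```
[21, 10, 22]
[21, 10, 22]
[21, 10, 22]
True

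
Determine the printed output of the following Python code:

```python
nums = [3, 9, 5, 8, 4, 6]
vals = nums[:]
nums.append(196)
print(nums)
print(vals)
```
[3, 9, 5, 8, 4, 6, 196]
[3, 9, 5, 8, 4, 6]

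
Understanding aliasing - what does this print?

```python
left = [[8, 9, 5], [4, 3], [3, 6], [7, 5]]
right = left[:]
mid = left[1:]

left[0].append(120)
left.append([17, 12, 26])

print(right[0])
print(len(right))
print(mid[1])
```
[8, 9, 5, 120]
4
[3, 6]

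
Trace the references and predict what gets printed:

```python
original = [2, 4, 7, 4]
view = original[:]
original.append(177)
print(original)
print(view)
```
[2, 4, 7, 4, 177]
[2, 4, 7, 4]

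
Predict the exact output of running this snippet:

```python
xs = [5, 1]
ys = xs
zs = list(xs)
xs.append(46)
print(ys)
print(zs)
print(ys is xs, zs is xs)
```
[5, 1, 46]
[5, 1]
True False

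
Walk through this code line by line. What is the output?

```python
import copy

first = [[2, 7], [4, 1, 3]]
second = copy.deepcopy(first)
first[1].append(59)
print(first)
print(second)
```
[[2, 7], [4, 1, 3, 59]]
[[2, 7], [4, 1, 3]]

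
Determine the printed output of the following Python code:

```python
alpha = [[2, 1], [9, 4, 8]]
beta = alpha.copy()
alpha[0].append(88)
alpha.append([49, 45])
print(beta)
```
[[2, 1, 88], [9, 4, 8]]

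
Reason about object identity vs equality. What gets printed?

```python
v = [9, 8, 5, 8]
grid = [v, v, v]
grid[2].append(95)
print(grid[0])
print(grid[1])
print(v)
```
[9, 8, 5, 8, 95]
[9, 8, 5, 8, 95]
[9, 8, 5, 8, 95]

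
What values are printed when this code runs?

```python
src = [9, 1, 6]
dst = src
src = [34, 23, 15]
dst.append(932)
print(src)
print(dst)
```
[34, 23, 15]
[9, 1, 6, 932]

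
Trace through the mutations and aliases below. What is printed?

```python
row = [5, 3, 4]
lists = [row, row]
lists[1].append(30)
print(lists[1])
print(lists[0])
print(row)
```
[5, 3, 4, 30]
[5, 3, 4, 30]
[5, 3, 4, 30]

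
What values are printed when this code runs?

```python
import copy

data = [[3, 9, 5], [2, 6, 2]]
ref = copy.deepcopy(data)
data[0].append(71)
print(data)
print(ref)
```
[[3, 9, 5, 71], [2, 6, 2]]
[[3, 9, 5], [2, 6, 2]]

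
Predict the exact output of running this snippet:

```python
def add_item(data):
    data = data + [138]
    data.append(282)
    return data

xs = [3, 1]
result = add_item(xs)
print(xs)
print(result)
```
[3, 1]
[3, 1, 138, 282]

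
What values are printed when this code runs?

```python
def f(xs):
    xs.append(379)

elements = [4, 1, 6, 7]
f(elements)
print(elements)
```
[4, 1, 6, 7, 379]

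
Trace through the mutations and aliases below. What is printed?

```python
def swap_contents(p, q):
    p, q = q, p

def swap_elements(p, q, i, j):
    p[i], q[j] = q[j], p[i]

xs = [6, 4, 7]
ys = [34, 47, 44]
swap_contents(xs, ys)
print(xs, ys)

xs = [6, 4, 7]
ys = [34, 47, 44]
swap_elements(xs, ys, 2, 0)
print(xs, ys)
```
[6, 4, 7] [34, 47, 44]
[6, 4, 34] [7, 47, 44]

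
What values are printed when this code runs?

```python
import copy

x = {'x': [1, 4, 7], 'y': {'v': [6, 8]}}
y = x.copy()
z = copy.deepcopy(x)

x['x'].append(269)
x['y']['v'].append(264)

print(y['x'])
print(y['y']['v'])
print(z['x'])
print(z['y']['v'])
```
[1, 4, 7, 269]
[6, 8, 264]
[1, 4, 7]
[6, 8]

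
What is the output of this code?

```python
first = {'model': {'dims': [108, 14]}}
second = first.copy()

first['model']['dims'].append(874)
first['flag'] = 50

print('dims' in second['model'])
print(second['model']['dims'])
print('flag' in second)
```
True
[108, 14, 874]
False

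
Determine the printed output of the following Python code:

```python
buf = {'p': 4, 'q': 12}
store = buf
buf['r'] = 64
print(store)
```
{'p': 4, 'q': 12, 'r': 64}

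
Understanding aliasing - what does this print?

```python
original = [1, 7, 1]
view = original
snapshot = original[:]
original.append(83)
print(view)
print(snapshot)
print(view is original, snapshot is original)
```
[1, 7, 1, 83]
[1, 7, 1]
True False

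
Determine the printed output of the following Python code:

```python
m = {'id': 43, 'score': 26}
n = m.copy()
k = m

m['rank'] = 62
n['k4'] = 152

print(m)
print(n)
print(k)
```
{'id': 43, 'score': 26, 'rank': 62}
{'id': 43, 'score': 26, 'k4': 152}
{'id': 43, 'score': 26, 'rank': 62}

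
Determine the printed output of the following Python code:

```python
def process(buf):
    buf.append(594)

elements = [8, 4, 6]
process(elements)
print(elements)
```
[8, 4, 6, 594]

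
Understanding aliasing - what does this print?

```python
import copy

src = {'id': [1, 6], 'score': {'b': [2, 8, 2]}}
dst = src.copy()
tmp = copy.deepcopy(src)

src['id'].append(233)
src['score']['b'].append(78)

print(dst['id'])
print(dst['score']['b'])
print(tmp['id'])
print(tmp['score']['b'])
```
[1, 6, 233]
[2, 8, 2, 78]
[1, 6]
[2, 8, 2]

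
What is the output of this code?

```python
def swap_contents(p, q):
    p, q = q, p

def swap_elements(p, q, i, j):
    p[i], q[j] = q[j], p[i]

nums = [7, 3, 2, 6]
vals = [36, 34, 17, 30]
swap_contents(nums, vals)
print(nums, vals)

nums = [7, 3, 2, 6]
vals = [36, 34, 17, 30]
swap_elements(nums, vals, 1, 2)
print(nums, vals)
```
[7, 3, 2, 6] [36, 34, 17, 30]
[7, 17, 2, 6] [36, 34, 3, 30]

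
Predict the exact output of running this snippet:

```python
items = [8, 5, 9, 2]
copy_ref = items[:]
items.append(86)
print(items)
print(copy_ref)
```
[8, 5, 9, 2, 86]
[8, 5, 9, 2]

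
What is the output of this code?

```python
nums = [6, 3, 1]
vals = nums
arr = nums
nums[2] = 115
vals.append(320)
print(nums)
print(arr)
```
[6, 3, 115, 320]
[6, 3, 115, 320]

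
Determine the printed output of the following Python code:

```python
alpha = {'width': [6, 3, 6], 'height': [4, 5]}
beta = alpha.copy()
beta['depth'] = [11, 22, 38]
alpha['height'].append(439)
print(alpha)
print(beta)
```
{'width': [6, 3, 6], 'height': [4, 5, 439]}
{'width': [6, 3, 6], 'height': [4, 5, 439], 'depth': [11, 22, 38]}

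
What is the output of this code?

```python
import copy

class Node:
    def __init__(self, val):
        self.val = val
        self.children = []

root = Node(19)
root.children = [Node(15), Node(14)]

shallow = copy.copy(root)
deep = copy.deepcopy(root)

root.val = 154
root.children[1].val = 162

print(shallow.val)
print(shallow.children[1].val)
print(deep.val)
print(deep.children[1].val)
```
19
162
19
14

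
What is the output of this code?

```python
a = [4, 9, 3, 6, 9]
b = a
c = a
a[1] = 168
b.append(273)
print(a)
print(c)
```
[4, 168, 3, 6, 9, 273]
[4, 168, 3, 6, 9, 273]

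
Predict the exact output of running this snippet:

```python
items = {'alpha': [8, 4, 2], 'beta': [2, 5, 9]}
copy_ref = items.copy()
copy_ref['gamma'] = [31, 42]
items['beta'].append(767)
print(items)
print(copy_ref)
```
{'alpha': [8, 4, 2], 'beta': [2, 5, 9, 767]}
{'alpha': [8, 4, 2], 'beta': [2, 5, 9, 767], 'gamma': [31, 42]}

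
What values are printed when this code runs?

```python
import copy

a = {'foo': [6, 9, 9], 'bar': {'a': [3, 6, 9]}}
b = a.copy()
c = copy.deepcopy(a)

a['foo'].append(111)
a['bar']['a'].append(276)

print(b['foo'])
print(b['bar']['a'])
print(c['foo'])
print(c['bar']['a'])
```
[6, 9, 9, 111]
[3, 6, 9, 276]
[6, 9, 9]
[3, 6, 9]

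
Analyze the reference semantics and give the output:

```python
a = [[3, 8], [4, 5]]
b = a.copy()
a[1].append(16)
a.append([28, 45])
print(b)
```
[[3, 8], [4, 5, 16]]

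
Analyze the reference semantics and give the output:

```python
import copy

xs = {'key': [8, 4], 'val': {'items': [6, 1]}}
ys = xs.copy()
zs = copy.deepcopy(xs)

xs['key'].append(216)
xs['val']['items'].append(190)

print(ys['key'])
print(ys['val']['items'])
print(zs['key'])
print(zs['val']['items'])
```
[8, 4, 216]
[6, 1, 190]
[8, 4]
[6, 1]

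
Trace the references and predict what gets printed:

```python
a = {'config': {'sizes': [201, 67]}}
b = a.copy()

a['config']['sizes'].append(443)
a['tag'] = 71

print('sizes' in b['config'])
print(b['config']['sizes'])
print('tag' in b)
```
True
[201, 67, 443]
False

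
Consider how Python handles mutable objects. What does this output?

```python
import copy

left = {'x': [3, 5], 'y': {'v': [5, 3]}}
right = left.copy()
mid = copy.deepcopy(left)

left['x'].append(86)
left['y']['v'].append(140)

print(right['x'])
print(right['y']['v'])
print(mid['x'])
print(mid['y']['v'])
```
[3, 5, 86]
[5, 3, 140]
[3, 5]
[5, 3]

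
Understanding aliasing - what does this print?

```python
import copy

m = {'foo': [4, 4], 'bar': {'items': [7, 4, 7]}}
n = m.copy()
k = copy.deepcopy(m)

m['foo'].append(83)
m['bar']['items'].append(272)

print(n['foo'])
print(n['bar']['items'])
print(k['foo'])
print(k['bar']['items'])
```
[4, 4, 83]
[7, 4, 7, 272]
[4, 4]
[7, 4, 7]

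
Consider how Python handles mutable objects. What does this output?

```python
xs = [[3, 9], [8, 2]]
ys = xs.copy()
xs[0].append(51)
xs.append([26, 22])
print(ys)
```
[[3, 9, 51], [8, 2]]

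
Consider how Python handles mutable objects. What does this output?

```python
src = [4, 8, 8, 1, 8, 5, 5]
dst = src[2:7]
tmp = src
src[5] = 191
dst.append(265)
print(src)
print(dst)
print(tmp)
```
[4, 8, 8, 1, 8, 191, 5]
[8, 1, 8, 5, 5, 265]
[4, 8, 8, 1, 8, 191, 5]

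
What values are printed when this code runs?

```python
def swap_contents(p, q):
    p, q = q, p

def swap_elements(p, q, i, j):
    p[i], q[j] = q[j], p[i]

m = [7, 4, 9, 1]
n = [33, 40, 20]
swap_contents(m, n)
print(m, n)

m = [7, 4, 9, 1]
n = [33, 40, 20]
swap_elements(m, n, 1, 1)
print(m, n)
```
[7, 4, 9, 1] [33, 40, 20]
[7, 40, 9, 1] [33, 4, 20]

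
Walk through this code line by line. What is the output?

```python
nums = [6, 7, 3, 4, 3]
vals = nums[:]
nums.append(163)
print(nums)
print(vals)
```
[6, 7, 3, 4, 3, 163]
[6, 7, 3, 4, 3]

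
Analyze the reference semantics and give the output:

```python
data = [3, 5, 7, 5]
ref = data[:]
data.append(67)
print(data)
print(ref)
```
[3, 5, 7, 5, 67]
[3, 5, 7, 5]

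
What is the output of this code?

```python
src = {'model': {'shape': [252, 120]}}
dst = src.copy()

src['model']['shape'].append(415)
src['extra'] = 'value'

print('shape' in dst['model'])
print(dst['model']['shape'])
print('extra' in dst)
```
True
[252, 120, 415]
False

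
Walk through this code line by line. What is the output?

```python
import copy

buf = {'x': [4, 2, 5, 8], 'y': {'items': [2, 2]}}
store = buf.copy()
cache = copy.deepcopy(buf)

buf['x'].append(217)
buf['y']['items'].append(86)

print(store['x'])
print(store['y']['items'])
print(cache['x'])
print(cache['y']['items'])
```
[4, 2, 5, 8, 217]
[2, 2, 86]
[4, 2, 5, 8]
[2, 2]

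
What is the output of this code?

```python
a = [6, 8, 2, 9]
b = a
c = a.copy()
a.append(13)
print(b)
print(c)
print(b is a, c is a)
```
[6, 8, 2, 9, 13]
[6, 8, 2, 9]
True False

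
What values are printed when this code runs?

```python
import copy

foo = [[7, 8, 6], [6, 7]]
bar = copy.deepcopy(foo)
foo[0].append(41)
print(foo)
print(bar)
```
[[7, 8, 6, 41], [6, 7]]
[[7, 8, 6], [6, 7]]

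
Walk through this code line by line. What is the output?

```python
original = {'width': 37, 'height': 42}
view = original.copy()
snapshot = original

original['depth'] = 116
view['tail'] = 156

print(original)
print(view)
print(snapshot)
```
{'width': 37, 'height': 42, 'depth': 116}
{'width': 37, 'height': 42, 'tail': 156}
{'width': 37, 'height': 42, 'depth': 116}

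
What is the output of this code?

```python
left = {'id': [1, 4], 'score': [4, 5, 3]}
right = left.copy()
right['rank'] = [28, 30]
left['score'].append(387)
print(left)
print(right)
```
{'id': [1, 4], 'score': [4, 5, 3, 387]}
{'id': [1, 4], 'score': [4, 5, 3, 387], 'rank': [28, 30]}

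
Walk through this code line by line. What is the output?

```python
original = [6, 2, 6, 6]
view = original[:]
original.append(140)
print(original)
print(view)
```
[6, 2, 6, 6, 140]
[6, 2, 6, 6]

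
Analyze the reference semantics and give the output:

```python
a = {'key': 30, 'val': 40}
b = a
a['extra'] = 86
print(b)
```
{'key': 30, 'val': 40, 'extra': 86}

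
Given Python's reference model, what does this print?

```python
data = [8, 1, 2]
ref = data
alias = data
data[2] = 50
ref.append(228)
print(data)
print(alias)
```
[8, 1, 50, 228]
[8, 1, 50, 228]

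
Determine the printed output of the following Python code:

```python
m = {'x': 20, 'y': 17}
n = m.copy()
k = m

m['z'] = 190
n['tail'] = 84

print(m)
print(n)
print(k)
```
{'x': 20, 'y': 17, 'z': 190}
{'x': 20, 'y': 17, 'tail': 84}
{'x': 20, 'y': 17, 'z': 190}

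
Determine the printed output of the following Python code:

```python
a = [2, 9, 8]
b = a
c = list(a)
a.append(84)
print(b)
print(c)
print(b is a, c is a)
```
[2, 9, 8, 84]
[2, 9, 8]
True False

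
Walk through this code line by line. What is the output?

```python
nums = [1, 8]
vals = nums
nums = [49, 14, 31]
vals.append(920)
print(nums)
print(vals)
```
[49, 14, 31]
[1, 8, 920]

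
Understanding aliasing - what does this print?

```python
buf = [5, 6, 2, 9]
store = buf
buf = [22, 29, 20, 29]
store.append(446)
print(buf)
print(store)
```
[22, 29, 20, 29]
[5, 6, 2, 9, 446]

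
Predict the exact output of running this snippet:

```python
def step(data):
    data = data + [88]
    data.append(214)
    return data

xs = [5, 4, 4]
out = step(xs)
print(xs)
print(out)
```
[5, 4, 4]
[5, 4, 4, 88, 214]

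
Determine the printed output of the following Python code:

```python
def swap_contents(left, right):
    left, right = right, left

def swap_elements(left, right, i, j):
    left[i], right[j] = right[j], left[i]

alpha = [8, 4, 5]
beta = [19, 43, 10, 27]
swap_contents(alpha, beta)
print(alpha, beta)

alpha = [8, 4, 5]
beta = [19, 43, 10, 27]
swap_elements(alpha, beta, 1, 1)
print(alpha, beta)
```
[8, 4, 5] [19, 43, 10, 27]
[8, 43, 5] [19, 4, 10, 27]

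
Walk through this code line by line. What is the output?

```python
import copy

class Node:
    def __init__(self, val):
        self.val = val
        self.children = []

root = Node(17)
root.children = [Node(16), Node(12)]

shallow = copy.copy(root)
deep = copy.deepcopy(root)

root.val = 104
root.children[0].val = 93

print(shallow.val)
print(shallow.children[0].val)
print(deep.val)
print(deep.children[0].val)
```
17
93
17
16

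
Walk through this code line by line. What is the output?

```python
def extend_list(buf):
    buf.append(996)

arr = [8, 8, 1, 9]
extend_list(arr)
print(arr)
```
[8, 8, 1, 9, 996]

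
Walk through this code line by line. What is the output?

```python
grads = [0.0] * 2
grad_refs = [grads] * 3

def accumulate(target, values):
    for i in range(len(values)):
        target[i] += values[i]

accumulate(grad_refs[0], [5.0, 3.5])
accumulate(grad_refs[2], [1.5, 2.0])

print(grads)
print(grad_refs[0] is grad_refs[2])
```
[6.5, 5.5]
True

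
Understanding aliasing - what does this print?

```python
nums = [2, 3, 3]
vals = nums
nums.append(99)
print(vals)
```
[2, 3, 3, 99]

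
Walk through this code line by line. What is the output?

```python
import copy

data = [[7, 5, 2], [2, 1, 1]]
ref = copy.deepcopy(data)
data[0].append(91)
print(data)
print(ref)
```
[[7, 5, 2, 91], [2, 1, 1]]
[[7, 5, 2], [2, 1, 1]]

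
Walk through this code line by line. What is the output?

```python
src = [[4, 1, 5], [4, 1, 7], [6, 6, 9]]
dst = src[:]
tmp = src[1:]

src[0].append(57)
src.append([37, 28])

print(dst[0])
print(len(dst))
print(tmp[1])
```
[4, 1, 5, 57]
3
[6, 6, 9]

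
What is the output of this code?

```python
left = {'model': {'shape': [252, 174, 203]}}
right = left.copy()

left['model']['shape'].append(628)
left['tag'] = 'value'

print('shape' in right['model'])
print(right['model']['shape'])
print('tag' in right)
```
True
[252, 174, 203, 628]
False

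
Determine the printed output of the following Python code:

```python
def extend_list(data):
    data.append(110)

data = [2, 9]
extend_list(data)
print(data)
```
[2, 9, 110]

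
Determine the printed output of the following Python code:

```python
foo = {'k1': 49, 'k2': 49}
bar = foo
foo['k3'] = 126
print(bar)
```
{'k1': 49, 'k2': 49, 'k3': 126}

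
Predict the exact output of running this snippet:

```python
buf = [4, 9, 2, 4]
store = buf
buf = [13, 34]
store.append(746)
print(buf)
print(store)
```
[13, 34]
[4, 9, 2, 4, 746]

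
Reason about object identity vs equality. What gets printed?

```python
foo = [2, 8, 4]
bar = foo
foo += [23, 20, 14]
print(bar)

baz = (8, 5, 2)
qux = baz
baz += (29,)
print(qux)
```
[2, 8, 4, 23, 20, 14]
(8, 5, 2)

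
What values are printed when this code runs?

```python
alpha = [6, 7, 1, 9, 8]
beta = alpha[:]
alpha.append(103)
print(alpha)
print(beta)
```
[6, 7, 1, 9, 8, 103]
[6, 7, 1, 9, 8]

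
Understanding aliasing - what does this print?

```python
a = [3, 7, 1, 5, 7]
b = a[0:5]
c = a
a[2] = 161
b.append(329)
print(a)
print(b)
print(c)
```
[3, 7, 161, 5, 7]
[3, 7, 1, 5, 7, 329]
[3, 7, 161, 5, 7]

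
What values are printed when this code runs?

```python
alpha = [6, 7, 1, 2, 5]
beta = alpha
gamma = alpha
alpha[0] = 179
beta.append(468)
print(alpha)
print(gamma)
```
[179, 7, 1, 2, 5, 468]
[179, 7, 1, 2, 5, 468]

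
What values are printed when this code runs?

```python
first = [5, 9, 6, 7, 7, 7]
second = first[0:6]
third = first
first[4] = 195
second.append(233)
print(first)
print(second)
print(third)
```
[5, 9, 6, 7, 195, 7]
[5, 9, 6, 7, 7, 7, 233]
[5, 9, 6, 7, 195, 7]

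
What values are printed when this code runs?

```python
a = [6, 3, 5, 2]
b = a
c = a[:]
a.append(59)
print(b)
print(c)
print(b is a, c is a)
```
[6, 3, 5, 2, 59]
[6, 3, 5, 2]
True False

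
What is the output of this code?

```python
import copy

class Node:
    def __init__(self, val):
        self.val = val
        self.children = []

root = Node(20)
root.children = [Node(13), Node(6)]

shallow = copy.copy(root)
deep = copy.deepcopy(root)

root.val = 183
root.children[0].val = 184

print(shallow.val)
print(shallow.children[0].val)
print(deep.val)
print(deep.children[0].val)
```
20
184
20
13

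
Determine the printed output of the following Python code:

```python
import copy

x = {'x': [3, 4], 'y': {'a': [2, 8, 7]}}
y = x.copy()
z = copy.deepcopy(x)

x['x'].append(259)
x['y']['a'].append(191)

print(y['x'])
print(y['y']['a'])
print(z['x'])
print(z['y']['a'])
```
[3, 4, 259]
[2, 8, 7, 191]
[3, 4]
[2, 8, 7]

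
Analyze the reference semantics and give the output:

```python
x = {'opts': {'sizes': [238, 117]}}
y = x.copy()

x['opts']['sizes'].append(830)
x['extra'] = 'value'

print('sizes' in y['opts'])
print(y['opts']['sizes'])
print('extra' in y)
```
True
[238, 117, 830]
False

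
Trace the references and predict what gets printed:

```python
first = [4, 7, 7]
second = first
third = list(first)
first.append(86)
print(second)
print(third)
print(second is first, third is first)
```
[4, 7, 7, 86]
[4, 7, 7]
True False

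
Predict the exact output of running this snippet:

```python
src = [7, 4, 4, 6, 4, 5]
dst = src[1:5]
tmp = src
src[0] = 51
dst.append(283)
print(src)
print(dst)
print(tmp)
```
[51, 4, 4, 6, 4, 5]
[4, 4, 6, 4, 283]
[51, 4, 4, 6, 4, 5]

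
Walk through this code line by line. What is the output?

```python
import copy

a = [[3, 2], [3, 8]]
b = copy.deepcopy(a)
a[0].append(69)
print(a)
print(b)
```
[[3, 2, 69], [3, 8]]
[[3, 2], [3, 8]]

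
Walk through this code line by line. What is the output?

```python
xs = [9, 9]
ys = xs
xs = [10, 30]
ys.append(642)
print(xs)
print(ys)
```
[10, 30]
[9, 9, 642]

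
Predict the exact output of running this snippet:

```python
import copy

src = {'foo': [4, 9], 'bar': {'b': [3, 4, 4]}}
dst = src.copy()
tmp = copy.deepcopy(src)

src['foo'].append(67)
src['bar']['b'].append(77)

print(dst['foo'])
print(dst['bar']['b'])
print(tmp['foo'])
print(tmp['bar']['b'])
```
[4, 9, 67]
[3, 4, 4, 77]
[4, 9]
[3, 4, 4]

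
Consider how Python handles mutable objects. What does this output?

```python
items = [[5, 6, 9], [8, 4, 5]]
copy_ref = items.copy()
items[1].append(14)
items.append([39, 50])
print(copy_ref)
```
[[5, 6, 9], [8, 4, 5, 14]]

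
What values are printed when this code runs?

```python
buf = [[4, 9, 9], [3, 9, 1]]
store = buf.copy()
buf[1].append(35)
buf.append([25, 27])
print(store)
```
[[4, 9, 9], [3, 9, 1, 35]]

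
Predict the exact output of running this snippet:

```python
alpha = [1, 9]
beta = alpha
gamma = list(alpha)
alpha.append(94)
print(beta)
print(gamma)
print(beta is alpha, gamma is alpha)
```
[1, 9, 94]
[1, 9]
True False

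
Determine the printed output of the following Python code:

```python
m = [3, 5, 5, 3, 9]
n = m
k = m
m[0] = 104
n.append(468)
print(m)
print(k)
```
[104, 5, 5, 3, 9, 468]
[104, 5, 5, 3, 9, 468]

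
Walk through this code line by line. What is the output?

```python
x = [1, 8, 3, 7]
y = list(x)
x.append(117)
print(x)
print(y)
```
[1, 8, 3, 7, 117]
[1, 8, 3, 7]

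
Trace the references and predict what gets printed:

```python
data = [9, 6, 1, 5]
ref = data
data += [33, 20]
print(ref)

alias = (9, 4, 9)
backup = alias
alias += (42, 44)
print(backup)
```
[9, 6, 1, 5, 33, 20]
(9, 4, 9)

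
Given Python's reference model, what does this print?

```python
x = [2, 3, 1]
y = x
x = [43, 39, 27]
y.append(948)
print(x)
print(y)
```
[43, 39, 27]
[2, 3, 1, 948]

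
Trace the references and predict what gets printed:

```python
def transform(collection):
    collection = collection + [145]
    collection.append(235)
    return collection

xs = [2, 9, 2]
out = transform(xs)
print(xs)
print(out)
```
[2, 9, 2]
[2, 9, 2, 145, 235]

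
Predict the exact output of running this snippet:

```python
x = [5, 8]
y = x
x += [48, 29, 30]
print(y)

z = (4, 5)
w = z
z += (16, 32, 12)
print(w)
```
[5, 8, 48, 29, 30]
(4, 5)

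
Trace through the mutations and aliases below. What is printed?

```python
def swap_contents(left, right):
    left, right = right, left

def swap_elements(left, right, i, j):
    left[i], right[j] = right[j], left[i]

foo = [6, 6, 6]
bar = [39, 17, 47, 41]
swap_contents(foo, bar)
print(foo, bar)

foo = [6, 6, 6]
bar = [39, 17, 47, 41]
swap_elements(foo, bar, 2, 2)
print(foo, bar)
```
[6, 6, 6] [39, 17, 47, 41]
[6, 6, 47] [39, 17, 6, 41]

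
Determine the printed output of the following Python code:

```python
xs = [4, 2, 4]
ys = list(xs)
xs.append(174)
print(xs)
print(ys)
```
[4, 2, 4, 174]
[4, 2, 4]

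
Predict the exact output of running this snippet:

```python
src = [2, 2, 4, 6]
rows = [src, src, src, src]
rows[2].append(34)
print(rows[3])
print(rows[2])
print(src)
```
[2, 2, 4, 6, 34]
[2, 2, 4, 6, 34]
[2, 2, 4, 6, 34]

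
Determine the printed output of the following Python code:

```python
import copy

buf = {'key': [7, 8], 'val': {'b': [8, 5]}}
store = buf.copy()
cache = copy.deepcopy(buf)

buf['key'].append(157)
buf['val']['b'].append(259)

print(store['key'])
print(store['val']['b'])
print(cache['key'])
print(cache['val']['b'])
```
[7, 8, 157]
[8, 5, 259]
[7, 8]
[8, 5]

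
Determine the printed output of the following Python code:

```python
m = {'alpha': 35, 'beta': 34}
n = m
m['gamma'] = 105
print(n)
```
{'alpha': 35, 'beta': 34, 'gamma': 105}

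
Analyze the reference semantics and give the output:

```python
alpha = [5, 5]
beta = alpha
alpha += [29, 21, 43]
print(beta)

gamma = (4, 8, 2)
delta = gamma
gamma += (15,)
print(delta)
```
[5, 5, 29, 21, 43]
(4, 8, 2)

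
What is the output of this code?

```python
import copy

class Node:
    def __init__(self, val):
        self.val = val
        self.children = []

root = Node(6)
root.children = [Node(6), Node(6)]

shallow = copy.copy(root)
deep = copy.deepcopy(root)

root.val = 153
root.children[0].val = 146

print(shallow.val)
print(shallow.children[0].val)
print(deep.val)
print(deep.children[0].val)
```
6
146
6
6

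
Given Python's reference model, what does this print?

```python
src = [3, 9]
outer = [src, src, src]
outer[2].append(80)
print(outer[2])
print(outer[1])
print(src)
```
[3, 9, 80]
[3, 9, 80]
[3, 9, 80]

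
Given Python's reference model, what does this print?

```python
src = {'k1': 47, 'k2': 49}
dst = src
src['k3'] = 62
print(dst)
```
{'k1': 47, 'k2': 49, 'k3': 62}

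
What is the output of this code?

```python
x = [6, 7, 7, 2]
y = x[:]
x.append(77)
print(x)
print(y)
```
[6, 7, 7, 2, 77]
[6, 7, 7, 2]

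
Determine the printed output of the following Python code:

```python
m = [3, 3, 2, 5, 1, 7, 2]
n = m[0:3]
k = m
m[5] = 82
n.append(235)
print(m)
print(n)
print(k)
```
[3, 3, 2, 5, 1, 82, 2]
[3, 3, 2, 235]
[3, 3, 2, 5, 1, 82, 2]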